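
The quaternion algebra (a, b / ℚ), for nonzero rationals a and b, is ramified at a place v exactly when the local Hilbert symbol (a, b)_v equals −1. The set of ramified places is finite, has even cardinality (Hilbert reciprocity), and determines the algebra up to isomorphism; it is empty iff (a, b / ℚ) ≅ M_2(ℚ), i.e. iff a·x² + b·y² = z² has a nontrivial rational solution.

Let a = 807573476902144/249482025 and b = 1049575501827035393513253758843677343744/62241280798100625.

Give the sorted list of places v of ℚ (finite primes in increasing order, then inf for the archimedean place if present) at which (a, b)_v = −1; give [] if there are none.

[2, 19, 43, 53]

(a, b) ≡ (1775341, 131375234) mod (ℚ^×)²; places V = {2, 3, 5, 7, 13, 19, 31, 37, 41, 43, 53, ∞}.
(a,b)_41: α=1, u≡36; β=3, v≡9 (mod 41); (36|41)=+1, (9|41)=+1; sign (−1)^0·+1^3·+1^1 = +1.
(a,b)_∞: sgn(1775341)=+, sgn(131375234)=+, so +1.
(a,b)_5: α=-2, u≡4; β=-4, v≡4 (mod 5); (4|5)=+1, (4|5)=+1; sign (−1)^0·+1^-4·+1^-2 = +1.
(a,b)_7: α=0, u≡4; β=2, v≡2 (mod 7); (4|7)=+1, (2|7)=+1; sign (−1)^0·+1^2·+1^0 = +1.
(a,b)_43: α=3, u≡2; β=7, v≡12 (mod 43); (2|43)=-1, (12|43)=-1; sign (−1)^1·-1^7·-1^3 = -1.
(a,b)_3: α=-10, u≡1; β=-20, v≡2 (mod 3); (1|3)=+1, (2|3)=-1; sign (−1)^0·+1^-20·-1^-10 = +1.
(a,b)_31: α=2, u≡9; β=4, v≡6 (mod 31); (9|31)=+1, (6|31)=-1; sign (−1)^0·+1^4·-1^2 = +1.
(a,b)_2: α=8, β=15; u≡5, v≡1 (mod 8); ε(u)ε(v)=0·0, αω(v)=8·0, βω(u)=15·1; sum ≡ 1  ⇒  -1.
(a,b)_53: α=1, u≡7; β=3, v≡31 (mod 53); (7|53)=+1, (31|53)=-1; sign (−1)^0·+1^3·-1^1 = -1.
(a,b)_13: α=-2, u≡3; β=-4, v≡9 (mod 13); (3|13)=+1, (9|13)=+1; sign (−1)^0·+1^-4·+1^-2 = +1.
(a,b)_37: α=0, u≡1; β=1, v≡5 (mod 37); (1|37)=+1, (5|37)=-1; sign (−1)^0·+1^1·-1^0 = +1.
(a,b)_19: α=1, u≡17; β=3, v≡9 (mod 19); (17|19)=+1, (9|19)=+1; sign (−1)^1·+1^3·+1^1 = -1.
Ram(1775341, 131375234) = {2, 19, 43, 53}; no ℚ_2-point on the conic.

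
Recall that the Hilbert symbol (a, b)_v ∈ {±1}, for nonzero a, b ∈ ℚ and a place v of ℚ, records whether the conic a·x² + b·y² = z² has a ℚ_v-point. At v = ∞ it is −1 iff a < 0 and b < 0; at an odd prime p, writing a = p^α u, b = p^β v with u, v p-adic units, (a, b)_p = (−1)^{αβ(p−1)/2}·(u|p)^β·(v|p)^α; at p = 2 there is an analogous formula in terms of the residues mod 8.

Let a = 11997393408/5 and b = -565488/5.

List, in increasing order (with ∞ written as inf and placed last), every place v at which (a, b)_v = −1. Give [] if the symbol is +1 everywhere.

(a, b) ≡ (10010, -19635) mod (ℚ^×)²; places V = {2, 3, 5, 7, 11, 13, 17, ∞}.
(a,b)_5: α=-1, u≡3; β=-1, v≡2 (mod 5); (3|5)=-1, (2|5)=-1; sign (−1)^0·-1^-1·-1^-1 = +1.
(a,b)_11: α=1, u≡8; β=1, v≡10 (mod 11); (8|11)=-1, (10|11)=-1; sign (−1)^1·-1^1·-1^1 = -1.
(a,b)_2: α=9, β=4; u≡5, v≡5 (mod 8); ε(u)ε(v)=0·0, αω(v)=9·1, βω(u)=4·1; sum ≡ 1  ⇒  -1.
(a,b)_∞: sgn(10010)=+, sgn(-19635)=−, so +1.
(a,b)_13: α=1, u≡4; β=0, v≡5 (mod 13); (4|13)=+1, (5|13)=-1; sign (−1)^0·+1^0·-1^1 = -1.
(a,b)_7: α=1, u≡2; β=1, v≡2 (mod 7); (2|7)=+1, (2|7)=+1; sign (−1)^1·+1^1·+1^1 = -1.
(a,b)_3: α=4, u≡2; β=3, v≡1 (mod 3); (2|3)=-1, (1|3)=+1; sign (−1)^0·-1^3·+1^4 = -1.
(a,b)_17: α=2, u≡10; β=1, v≡1 (mod 17); (10|17)=-1, (1|17)=+1; sign (−1)^0·-1^1·+1^2 = -1.
Ram(10010, -19635) = {2, 3, 7, 11, 13, 17}; no ℚ_2-point on the conic.

[2, 3, 7, 11, 13, 17]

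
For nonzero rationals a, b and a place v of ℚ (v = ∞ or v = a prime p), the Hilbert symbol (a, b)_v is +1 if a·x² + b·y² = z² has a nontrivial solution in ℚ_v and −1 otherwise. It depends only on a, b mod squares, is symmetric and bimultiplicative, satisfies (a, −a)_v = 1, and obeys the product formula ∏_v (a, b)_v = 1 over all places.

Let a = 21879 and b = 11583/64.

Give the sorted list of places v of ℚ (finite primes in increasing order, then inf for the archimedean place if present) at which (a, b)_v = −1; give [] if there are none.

[2, 17]

Mod squares: a ≡ 2431, b ≡ 143. Check v ∈ {∞, 2, 3, 11, 13, 17}.
v=11: a=11^1·(≡9), b=11^1·(≡7) mod 11; (9|11)=+1, (7|11)=-1; (−1)^{1·1·5}·(+1)^1·(-1)^1 = +1.
v=2: v_2(a)=0, v_2(b)=-6; units ≡ 7, 7 (mod 8); ε·ε+αω+βω = 1·1+0·0+-6·0 ≡ 1  ⇒  (a,b)_2 = -1.
v=17: a=17^1·(≡12), b=17^0·(≡7) mod 17; (12|17)=-1, (7|17)=-1; (−1)^{1·0·8}·(-1)^0·(-1)^1 = -1.
v=13: a=13^1·(≡6), b=13^1·(≡6) mod 13; (6|13)=-1, (6|13)=-1; (−1)^{1·1·6}·(-1)^1·(-1)^1 = +1.
v=∞: 2431 > 0 and 143 > 0  ⇒  (a,b)_∞ = +1.
v=3: a=3^2·(≡1), b=3^4·(≡2) mod 3; (1|3)=+1, (2|3)=-1; (−1)^{2·4·1}·(+1)^4·(-1)^2 = +1.
(2431, 143 / ℚ) ramifies at {2, 17}: a division algebra.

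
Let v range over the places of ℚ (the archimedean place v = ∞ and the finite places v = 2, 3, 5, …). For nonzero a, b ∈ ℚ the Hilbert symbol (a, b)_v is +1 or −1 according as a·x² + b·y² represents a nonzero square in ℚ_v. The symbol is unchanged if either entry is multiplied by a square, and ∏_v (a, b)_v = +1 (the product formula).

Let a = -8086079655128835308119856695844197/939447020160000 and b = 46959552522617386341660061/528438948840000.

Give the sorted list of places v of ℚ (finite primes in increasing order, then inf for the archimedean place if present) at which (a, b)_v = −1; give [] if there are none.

Mod squares: a ≡ -37, b ≡ 4669. Check v ∈ {∞, 2, 3, 5, 7, 11, 13, 17, 23, 29, 37, 41, 43, 47}.
v=2: v_2(a)=-10, v_2(b)=-6; units ≡ 3, 5 (mod 8); ε·ε+αω+βω = 1·0+-10·1+-6·1 ≡ 0  ⇒  (a,b)_2 = +1.
v=29: a=29^4·(≡21), b=29^3·(≡23) mod 29; (21|29)=-1, (23|29)=+1; (−1)^{4·3·14}·(-1)^3·(+1)^4 = -1.
v=47: a=47^2·(≡19), b=47^2·(≡37) mod 47; (19|47)=-1, (37|47)=+1; (−1)^{2·2·23}·(-1)^2·(+1)^2 = +1.
v=11: a=11^-2·(≡10), b=11^-2·(≡9) mod 11; (10|11)=-1, (9|11)=+1; (−1)^{-2·-2·5}·(-1)^-2·(+1)^-2 = +1.
v=∞: -37 < 0 and 4669 > 0  ⇒  (a,b)_∞ = +1.
v=37: a=37^3·(≡9), b=37^2·(≡36) mod 37; (9|37)=+1, (36|37)=+1; (−1)^{3·2·18}·(+1)^2·(+1)^3 = +1.
v=3: a=3^-8·(≡2), b=3^-10·(≡1) mod 3; (2|3)=-1, (1|3)=+1; (−1)^{-8·-10·1}·(-1)^-10·(+1)^-8 = +1.
v=23: a=23^2·(≡6), b=23^1·(≡11) mod 23; (6|23)=+1, (11|23)=-1; (−1)^{2·1·11}·(+1)^1·(-1)^2 = +1.
v=5: a=5^-4·(≡3), b=5^-4·(≡4) mod 5; (3|5)=-1, (4|5)=+1; (−1)^{-4·-4·2}·(-1)^-4·(+1)^-4 = +1.
v=41: a=41^4·(≡5), b=41^4·(≡37) mod 41; (5|41)=+1, (37|41)=+1; (−1)^{4·4·20}·(+1)^4·(+1)^4 = +1.
v=13: a=13^6·(≡8), b=13^4·(≡8) mod 13; (8|13)=-1, (8|13)=-1; (−1)^{6·4·6}·(-1)^4·(-1)^6 = +1.
v=17: a=17^2·(≡5), b=17^0·(≡14) mod 17; (5|17)=-1, (14|17)=-1; (−1)^{2·0·8}·(-1)^0·(-1)^2 = +1.
v=7: a=7^2·(≡5), b=7^3·(≡2) mod 7; (5|7)=-1, (2|7)=+1; (−1)^{2·3·3}·(-1)^3·(+1)^2 = -1.
v=43: a=43^-2·(≡35), b=43^-2·(≡35) mod 43; (35|43)=+1, (35|43)=+1; (−1)^{-2·-2·21}·(+1)^-2·(+1)^-2 = +1.
Ram(-37, 4669) = {7, 29}; no ℚ_7-point on the conic.

[7, 29]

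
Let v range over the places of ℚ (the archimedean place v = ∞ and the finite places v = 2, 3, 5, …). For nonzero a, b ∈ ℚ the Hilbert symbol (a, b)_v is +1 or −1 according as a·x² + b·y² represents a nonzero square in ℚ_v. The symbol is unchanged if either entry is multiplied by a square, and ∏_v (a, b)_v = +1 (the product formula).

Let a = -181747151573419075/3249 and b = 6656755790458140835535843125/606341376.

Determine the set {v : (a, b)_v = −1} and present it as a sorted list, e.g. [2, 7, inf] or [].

[17, 23]

Mod squares: a ≡ -14467, b ≡ 101269. Check v ∈ {∞, 2, 3, 5, 7, 17, 19, 23, 37}.
v=5: a=5^2·(≡3), b=5^4·(≡4) mod 5; (3|5)=-1, (4|5)=+1; (−1)^{2·4·2}·(-1)^4·(+1)^2 = +1.
v=∞: -14467 < 0 and 101269 > 0  ⇒  (a,b)_∞ = +1.
v=17: a=17^3·(≡1), b=17^5·(≡11) mod 17; (1|17)=+1, (11|17)=-1; (−1)^{3·5·8}·(+1)^5·(-1)^3 = -1.
v=3: a=3^-2·(≡2), b=3^-8·(≡1) mod 3; (2|3)=-1, (1|3)=+1; (−1)^{-2·-8·1}·(-1)^-8·(+1)^-2 = +1.
v=19: a=19^-2·(≡11), b=19^-2·(≡12) mod 19; (11|19)=+1, (12|19)=-1; (−1)^{-2·-2·9}·(+1)^-2·(-1)^-2 = +1.
v=2: v_2(a)=0, v_2(b)=-8; units ≡ 5, 5 (mod 8); ε·ε+αω+βω = 0·0+0·1+-8·1 ≡ 0  ⇒  (a,b)_2 = +1.
v=7: a=7^4·(≡4), b=7^5·(≡5) mod 7; (4|7)=+1, (5|7)=-1; (−1)^{4·5·3}·(+1)^5·(-1)^4 = +1.
v=37: a=37^3·(≡12), b=37^5·(≡16) mod 37; (12|37)=+1, (16|37)=+1; (−1)^{3·5·18}·(+1)^5·(+1)^3 = +1.
v=23: a=23^3·(≡5), b=23^5·(≡14) mod 23; (5|23)=-1, (14|23)=-1; (−1)^{3·5·11}·(-1)^5·(-1)^3 = -1.
(-14467, 101269 / ℚ) ramifies at {17, 23}: a division algebra.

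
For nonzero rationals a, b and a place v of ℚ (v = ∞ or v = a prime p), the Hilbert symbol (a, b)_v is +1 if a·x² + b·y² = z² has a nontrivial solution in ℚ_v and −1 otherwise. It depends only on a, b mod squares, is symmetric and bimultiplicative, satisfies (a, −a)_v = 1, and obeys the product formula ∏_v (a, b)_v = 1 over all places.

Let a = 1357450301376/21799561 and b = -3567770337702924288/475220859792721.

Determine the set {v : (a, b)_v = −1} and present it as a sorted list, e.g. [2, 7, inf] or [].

[2, 17, 19, 41]

Mod squares: a ≡ 172159, b ≡ -516477. Check v ∈ {∞, 2, 3, 7, 13, 17, 19, 23, 29, 41}.
v=∞: 172159 > 0 and -516477 < 0  ⇒  (a,b)_∞ = +1.
v=19: a=19^1·(≡1), b=19^1·(≡16) mod 19; (1|19)=+1, (16|19)=+1; (−1)^{1·1·9}·(+1)^1·(+1)^1 = -1.
v=41: a=41^1·(≡26), b=41^1·(≡39) mod 41; (26|41)=-1, (39|41)=+1; (−1)^{1·1·20}·(-1)^1·(+1)^1 = -1.
v=23: a=23^-2·(≡1), b=23^-4·(≡21) mod 23; (1|23)=+1, (21|23)=-1; (−1)^{-2·-4·11}·(+1)^-4·(-1)^-2 = +1.
v=29: a=29^-2·(≡12), b=29^-4·(≡20) mod 29; (12|29)=-1, (20|29)=+1; (−1)^{-2·-4·14}·(-1)^-4·(+1)^-2 = +1.
v=3: a=3^6·(≡1), b=3^11·(≡2) mod 3; (1|3)=+1, (2|3)=-1; (−1)^{6·11·1}·(+1)^11·(-1)^6 = +1.
v=7: a=7^-2·(≡2), b=7^-4·(≡1) mod 7; (2|7)=+1, (1|7)=+1; (−1)^{-2·-4·3}·(+1)^-4·(+1)^-2 = +1.
v=17: a=17^1·(≡3), b=17^1·(≡4) mod 17; (3|17)=-1, (4|17)=+1; (−1)^{1·1·8}·(-1)^1·(+1)^1 = -1.
v=13: a=13^3·(≡1), b=13^5·(≡12) mod 13; (1|13)=+1, (12|13)=+1; (−1)^{3·5·6}·(+1)^5·(+1)^3 = +1.
v=2: v_2(a)=6, v_2(b)=12; units ≡ 7, 3 (mod 8); ε·ε+αω+βω = 1·1+6·1+12·0 ≡ 1  ⇒  (a,b)_2 = -1.
Ram(172159, -516477) = {2, 17, 19, 41}; no ℚ_2-point on the conic.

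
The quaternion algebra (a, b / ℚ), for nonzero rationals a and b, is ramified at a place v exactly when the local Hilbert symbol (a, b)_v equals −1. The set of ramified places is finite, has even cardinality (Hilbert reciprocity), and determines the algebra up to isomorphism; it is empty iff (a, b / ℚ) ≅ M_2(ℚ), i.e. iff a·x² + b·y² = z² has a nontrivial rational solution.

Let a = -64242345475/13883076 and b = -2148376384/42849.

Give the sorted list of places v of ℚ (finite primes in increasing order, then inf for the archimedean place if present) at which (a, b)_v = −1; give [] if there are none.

[11, inf]

Mod squares: a ≡ -451, b ≡ -13981. Check v ∈ {∞, 2, 3, 5, 7, 11, 23, 31, 41}.
v=31: a=31^2·(≡2), b=31^1·(≡25) mod 31; (2|31)=+1, (25|31)=+1; (−1)^{2·1·15}·(+1)^1·(+1)^2 = +1.
v=2: v_2(a)=-2, v_2(b)=6; units ≡ 5, 3 (mod 8); ε·ε+αω+βω = 0·1+-2·1+6·1 ≡ 0  ⇒  (a,b)_2 = +1.
v=3: a=3^-8·(≡2), b=3^-4·(≡2) mod 3; (2|3)=-1, (2|3)=-1; (−1)^{-8·-4·1}·(-1)^-4·(-1)^-8 = +1.
v=5: a=5^2·(≡1), b=5^0·(≡4) mod 5; (1|5)=+1, (4|5)=+1; (−1)^{2·0·2}·(+1)^0·(+1)^2 = +1.
v=23: a=23^-2·(≡13), b=23^-2·(≡6) mod 23; (13|23)=+1, (6|23)=+1; (−1)^{-2·-2·11}·(+1)^-2·(+1)^-2 = +1.
v=7: a=7^2·(≡2), b=7^4·(≡6) mod 7; (2|7)=+1, (6|7)=-1; (−1)^{2·4·3}·(+1)^4·(-1)^2 = +1.
v=11: a=11^3·(≡9), b=11^1·(≡9) mod 11; (9|11)=+1, (9|11)=+1; (−1)^{3·1·5}·(+1)^1·(+1)^3 = -1.
v=41: a=41^1·(≡11), b=41^1·(≡13) mod 41; (11|41)=-1, (13|41)=-1; (−1)^{1·1·20}·(-1)^1·(-1)^1 = +1.
v=∞: -451 < 0 and -13981 < 0  ⇒  (a,b)_∞ = -1.
Ram(-451, -13981) = {11, ∞}; no ℚ_11-point on the conic.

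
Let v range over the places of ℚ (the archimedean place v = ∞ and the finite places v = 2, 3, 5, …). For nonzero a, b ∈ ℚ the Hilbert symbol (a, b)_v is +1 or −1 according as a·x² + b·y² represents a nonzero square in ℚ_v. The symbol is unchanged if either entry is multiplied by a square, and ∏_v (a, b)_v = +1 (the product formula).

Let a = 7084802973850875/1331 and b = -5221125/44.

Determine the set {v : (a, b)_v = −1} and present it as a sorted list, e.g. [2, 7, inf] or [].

Mod squares: a ≡ 36465, b ≡ -255255. Check v ∈ {∞, 2, 3, 5, 7, 11, 13, 17}.
v=3: a=3^7·(≡2), b=3^3·(≡1) mod 3; (2|3)=-1, (1|3)=+1; (−1)^{7·3·1}·(-1)^3·(+1)^7 = +1.
v=11: a=11^-3·(≡9), b=11^-1·(≡9) mod 11; (9|11)=+1, (9|11)=+1; (−1)^{-3·-1·5}·(+1)^-1·(+1)^-3 = -1.
v=13: a=13^3·(≡1), b=13^1·(≡2) mod 13; (1|13)=+1, (2|13)=-1; (−1)^{3·1·6}·(+1)^1·(-1)^3 = -1.
v=∞: 36465 > 0 and -255255 < 0  ⇒  (a,b)_∞ = +1.
v=17: a=17^3·(≡14), b=17^1·(≡15) mod 17; (14|17)=-1, (15|17)=+1; (−1)^{3·1·8}·(-1)^1·(+1)^3 = -1.
v=7: a=7^4·(≡4), b=7^1·(≡5) mod 7; (4|7)=+1, (5|7)=-1; (−1)^{4·1·3}·(+1)^1·(-1)^4 = +1.
v=5: a=5^3·(≡2), b=5^3·(≡4) mod 5; (2|5)=-1, (4|5)=+1; (−1)^{3·3·2}·(-1)^3·(+1)^3 = -1.
v=2: v_2(a)=0, v_2(b)=-2; units ≡ 1, 1 (mod 8); ε·ε+αω+βω = 0·0+0·0+-2·0 ≡ 0  ⇒  (a,b)_2 = +1.
|Ram(36465, -255255)| = 4, even; anisotropic at {5, 11, 13, 17}.

[5, 11, 13, 17]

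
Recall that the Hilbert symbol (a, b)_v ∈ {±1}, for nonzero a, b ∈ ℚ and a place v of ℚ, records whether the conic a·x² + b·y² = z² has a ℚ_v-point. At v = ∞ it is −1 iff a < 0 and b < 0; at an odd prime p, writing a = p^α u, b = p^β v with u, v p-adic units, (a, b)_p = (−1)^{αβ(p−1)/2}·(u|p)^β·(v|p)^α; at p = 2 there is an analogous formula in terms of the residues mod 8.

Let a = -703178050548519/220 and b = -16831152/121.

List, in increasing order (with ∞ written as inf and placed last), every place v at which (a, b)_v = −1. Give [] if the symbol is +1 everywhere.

[3, 5, 7, 37, 43, inf]

(a, b) ≡ (-314545, -1443) mod (ℚ^×)²; places V = {2, 3, 5, 7, 11, 13, 19, 37, 43, ∞}.
(a,b)_2: α=-2, β=4; u≡7, v≡5 (mod 8); ε(u)ε(v)=1·0, αω(v)=-2·1, βω(u)=4·0; sum ≡ 0  ⇒  +1.
(a,b)_43: α=1, u≡36; β=0, v≡33 (mod 43); (36|43)=+1, (33|43)=-1; sign (−1)^0·+1^0·-1^1 = -1.
(a,b)_7: α=1, u≡5; β=0, v≡6 (mod 7); (5|7)=-1, (6|7)=-1; sign (−1)^0·-1^0·-1^1 = -1.
(a,b)_5: α=-1, u≡4; β=0, v≡3 (mod 5); (4|5)=+1, (3|5)=-1; sign (−1)^0·+1^0·-1^-1 = -1.
(a,b)_37: α=2, u≡22; β=1, v≡13 (mod 37); (22|37)=-1, (13|37)=-1; sign (−1)^0·-1^1·-1^2 = -1.
(a,b)_19: α=1, u≡13; β=0, v≡16 (mod 19); (13|19)=-1, (16|19)=+1; sign (−1)^0·-1^0·+1^1 = +1.
(a,b)_13: α=2, u≡9; β=1, v≡11 (mod 13); (9|13)=+1, (11|13)=-1; sign (−1)^0·+1^1·-1^2 = +1.
(a,b)_11: α=-1, u≡9; β=-2, v≡3 (mod 11); (9|11)=+1, (3|11)=+1; sign (−1)^0·+1^-2·+1^-1 = +1.
(a,b)_∞: sgn(-314545)=−, sgn(-1443)=−, so -1.
(a,b)_3: α=12, u≡2; β=7, v≡2 (mod 3); (2|3)=-1, (2|3)=-1; sign (−1)^0·-1^7·-1^12 = -1.
(-314545, -1443 / ℚ) ramifies at {3, 5, 7, 37, 43, ∞}: a division algebra.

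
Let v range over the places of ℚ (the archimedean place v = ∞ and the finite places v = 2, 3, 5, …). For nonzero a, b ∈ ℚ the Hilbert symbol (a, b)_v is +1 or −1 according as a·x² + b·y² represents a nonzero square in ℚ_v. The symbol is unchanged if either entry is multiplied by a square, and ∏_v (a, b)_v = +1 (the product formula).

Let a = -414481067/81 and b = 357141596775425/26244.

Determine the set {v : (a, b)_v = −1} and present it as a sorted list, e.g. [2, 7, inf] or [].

[7, 13, 31, 37]

Mod squares: a ≡ -1148147, b ≡ 12617. Check v ∈ {∞, 2, 3, 5, 7, 11, 13, 19, 23, 31, 37}.
v=∞: -1148147 < 0 and 12617 > 0  ⇒  (a,b)_∞ = +1.
v=2: v_2(a)=0, v_2(b)=-2; units ≡ 5, 1 (mod 8); ε·ε+αω+βω = 0·0+0·0+-2·1 ≡ 0  ⇒  (a,b)_2 = +1.
v=19: a=19^2·(≡16), b=19^2·(≡4) mod 19; (16|19)=+1, (4|19)=+1; (−1)^{2·2·9}·(+1)^2·(+1)^2 = +1.
v=13: a=13^1·(≡10), b=13^0·(≡2) mod 13; (10|13)=+1, (2|13)=-1; (−1)^{1·0·6}·(+1)^0·(-1)^1 = -1.
v=23: a=23^0·(≡2), b=23^2·(≡13) mod 23; (2|23)=+1, (13|23)=+1; (−1)^{0·2·11}·(+1)^2·(+1)^0 = +1.
v=7: a=7^1·(≡3), b=7^2·(≡6) mod 7; (3|7)=-1, (6|7)=-1; (−1)^{1·2·3}·(-1)^2·(-1)^1 = -1.
v=3: a=3^-4·(≡1), b=3^-8·(≡2) mod 3; (1|3)=+1, (2|3)=-1; (−1)^{-4·-8·1}·(+1)^-8·(-1)^-4 = +1.
v=11: a=11^1·(≡10), b=11^3·(≡1) mod 11; (10|11)=-1, (1|11)=+1; (−1)^{1·3·5}·(-1)^3·(+1)^1 = +1.
v=5: a=5^0·(≡3), b=5^2·(≡3) mod 5; (3|5)=-1, (3|5)=-1; (−1)^{0·2·2}·(-1)^2·(-1)^0 = +1.
v=37: a=37^1·(≡11), b=37^1·(≡6) mod 37; (11|37)=+1, (6|37)=-1; (−1)^{1·1·18}·(+1)^1·(-1)^1 = -1.
v=31: a=31^1·(≡28), b=31^1·(≡28) mod 31; (28|31)=+1, (28|31)=+1; (−1)^{1·1·15}·(+1)^1·(+1)^1 = -1.
Ram(-1148147, 12617) = {7, 13, 31, 37}; no ℚ_7-point on the conic.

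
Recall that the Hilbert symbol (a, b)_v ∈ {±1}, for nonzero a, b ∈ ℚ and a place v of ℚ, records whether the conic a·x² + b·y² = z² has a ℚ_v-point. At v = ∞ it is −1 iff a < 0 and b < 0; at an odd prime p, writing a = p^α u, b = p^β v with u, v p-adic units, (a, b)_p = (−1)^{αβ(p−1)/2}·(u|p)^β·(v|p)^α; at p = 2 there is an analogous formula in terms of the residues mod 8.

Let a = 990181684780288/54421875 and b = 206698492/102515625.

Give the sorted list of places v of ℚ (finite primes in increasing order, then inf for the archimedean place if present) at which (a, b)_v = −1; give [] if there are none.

[2, 43]

(a, b) ≡ (1591, 7) mod (ℚ^×)²; places V = {2, 3, 5, 7, 11, 13, 17, 19, 37, 43, ∞}.
(a,b)_13: α=2, u≡6; β=2, v≡7 (mod 13); (6|13)=-1, (7|13)=-1; sign (−1)^0·-1^2·-1^2 = +1.
(a,b)_2: α=8, β=2; u≡7, v≡7 (mod 8); ε(u)ε(v)=1·1, αω(v)=8·0, βω(u)=2·0; sum ≡ 1  ⇒  -1.
(a,b)_7: α=2, u≡4; β=1, v≡2 (mod 7); (4|7)=+1, (2|7)=+1; sign (−1)^0·+1^1·+1^2 = +1.
(a,b)_11: α=2, u≡6; β=2, v≡6 (mod 11); (6|11)=-1, (6|11)=-1; sign (−1)^0·-1^2·-1^2 = +1.
(a,b)_5: α=-6, u≡1; β=-6, v≡2 (mod 5); (1|5)=+1, (2|5)=-1; sign (−1)^0·+1^-6·-1^-6 = +1.
(a,b)_37: α=1, u≡32; β=0, v≡33 (mod 37); (32|37)=-1, (33|37)=+1; sign (−1)^0·-1^0·+1^1 = +1.
(a,b)_∞: sgn(1591)=+, sgn(7)=+, so +1.
(a,b)_3: α=-4, u≡1; β=-8, v≡1 (mod 3); (1|3)=+1, (1|3)=+1; sign (−1)^0·+1^-8·+1^-4 = +1.
(a,b)_17: α=2, u≡5; β=0, v≡10 (mod 17); (5|17)=-1, (10|17)=-1; sign (−1)^0·-1^0·-1^2 = +1.
(a,b)_19: α=2, u≡18; β=2, v≡16 (mod 19); (18|19)=-1, (16|19)=+1; sign (−1)^0·-1^2·+1^2 = +1.
(a,b)_43: α=-1, u≡29; β=0, v≡32 (mod 43); (29|43)=-1, (32|43)=-1; sign (−1)^0·-1^0·-1^-1 = -1.
|Ram(1591, 7)| = 2, even; anisotropic at {2, 43}.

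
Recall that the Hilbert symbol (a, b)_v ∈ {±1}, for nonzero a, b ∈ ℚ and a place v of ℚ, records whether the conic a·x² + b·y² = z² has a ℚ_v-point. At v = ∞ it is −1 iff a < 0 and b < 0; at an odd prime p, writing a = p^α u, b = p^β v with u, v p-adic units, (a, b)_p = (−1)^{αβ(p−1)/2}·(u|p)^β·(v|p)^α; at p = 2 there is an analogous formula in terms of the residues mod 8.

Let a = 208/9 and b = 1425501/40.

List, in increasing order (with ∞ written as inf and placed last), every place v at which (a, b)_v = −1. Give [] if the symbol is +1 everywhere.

[2, 5, 7, 11]

(a, b) ≡ (13, 13090) mod (ℚ^×)²; places V = {2, 3, 5, 7, 11, 13, 17, ∞}.
(a,b)_17: α=0, u≡8; β=1, v≡10 (mod 17); (8|17)=+1, (10|17)=-1; sign (−1)^0·+1^1·-1^0 = +1.
(a,b)_2: α=4, β=-3; u≡5, v≡1 (mod 8); ε(u)ε(v)=0·0, αω(v)=4·0, βω(u)=-3·1; sum ≡ 1  ⇒  -1.
(a,b)_3: α=-2, u≡1; β=2, v≡1 (mod 3); (1|3)=+1, (1|3)=+1; sign (−1)^0·+1^2·+1^-2 = +1.
(a,b)_11: α=0, u≡6; β=3, v≡10 (mod 11); (6|11)=-1, (10|11)=-1; sign (−1)^0·-1^3·-1^0 = -1.
(a,b)_5: α=0, u≡2; β=-1, v≡2 (mod 5); (2|5)=-1, (2|5)=-1; sign (−1)^0·-1^-1·-1^0 = -1.
(a,b)_7: α=0, u≡6; β=1, v≡4 (mod 7); (6|7)=-1, (4|7)=+1; sign (−1)^0·-1^1·+1^0 = -1.
(a,b)_13: α=1, u≡9; β=0, v≡12 (mod 13); (9|13)=+1, (12|13)=+1; sign (−1)^0·+1^0·+1^1 = +1.
(a,b)_∞: sgn(13)=+, sgn(13090)=+, so +1.
Ram(13, 13090) = {2, 5, 7, 11}; no ℚ_2-point on the conic.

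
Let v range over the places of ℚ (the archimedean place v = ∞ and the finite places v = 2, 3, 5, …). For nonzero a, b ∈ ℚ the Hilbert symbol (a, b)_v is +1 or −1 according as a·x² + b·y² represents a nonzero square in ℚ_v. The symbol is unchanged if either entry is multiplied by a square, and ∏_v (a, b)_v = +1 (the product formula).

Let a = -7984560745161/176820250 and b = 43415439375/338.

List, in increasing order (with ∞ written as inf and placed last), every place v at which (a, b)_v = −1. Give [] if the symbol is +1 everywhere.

(a, b) ≡ (-5610, 7854) mod (ℚ^×)²; places V = {2, 3, 5, 7, 11, 13, 17, 19, 23, 29, ∞}.
(a,b)_13: α=2, u≡7; β=-2, v≡11 (mod 13); (7|13)=-1, (11|13)=-1; sign (−1)^0·-1^-2·-1^2 = +1.
(a,b)_29: α=-4, u≡28; β=0, v≡25 (mod 29); (28|29)=+1, (25|29)=+1; sign (−1)^0·+1^0·+1^-4 = +1.
(a,b)_∞: sgn(-5610)=−, sgn(7854)=+, so +1.
(a,b)_2: α=-1, β=-1; u≡3, v≡7 (mod 8); ε(u)ε(v)=1·1, αω(v)=-1·0, βω(u)=-1·1; sum ≡ 0  ⇒  +1.
(a,b)_3: α=3, u≡2; β=1, v≡2 (mod 3); (2|3)=-1, (2|3)=-1; sign (−1)^1·-1^1·-1^3 = -1.
(a,b)_7: α=2, u≡2; β=3, v≡4 (mod 7); (2|7)=+1, (4|7)=+1; sign (−1)^0·+1^3·+1^2 = +1.
(a,b)_11: α=1, u≡6; β=1, v≡7 (mod 11); (6|11)=-1, (7|11)=-1; sign (−1)^1·-1^1·-1^1 = -1.
(a,b)_19: α=2, u≡12; β=2, v≡5 (mod 19); (12|19)=-1, (5|19)=+1; sign (−1)^0·-1^2·+1^2 = +1.
(a,b)_17: α=1, u≡14; β=1, v≡10 (mod 17); (14|17)=-1, (10|17)=-1; sign (−1)^0·-1^1·-1^1 = +1.
(a,b)_23: α=2, u≡8; β=0, v≡20 (mod 23); (8|23)=+1, (20|23)=-1; sign (−1)^0·+1^0·-1^2 = +1.
(a,b)_5: α=-3, u≡2; β=4, v≡1 (mod 5); (2|5)=-1, (1|5)=+1; sign (−1)^0·-1^4·+1^-3 = +1.
Ram(-5610, 7854) = {3, 11}; no ℚ_3-point on the conic.

[3, 11]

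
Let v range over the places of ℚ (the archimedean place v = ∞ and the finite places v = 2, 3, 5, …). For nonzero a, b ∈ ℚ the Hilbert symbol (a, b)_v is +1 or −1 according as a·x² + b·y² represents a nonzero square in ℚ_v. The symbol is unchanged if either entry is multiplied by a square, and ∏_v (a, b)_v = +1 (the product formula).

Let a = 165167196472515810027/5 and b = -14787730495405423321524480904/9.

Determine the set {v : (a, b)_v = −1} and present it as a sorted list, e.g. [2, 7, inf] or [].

Mod squares: a ≡ 15, b ≡ -1426. Check v ∈ {∞, 2, 3, 5, 7, 13, 17, 23, 31}.
v=23: a=23^2·(≡19), b=23^3·(≡7) mod 23; (19|23)=-1, (7|23)=-1; (−1)^{2·3·11}·(-1)^3·(-1)^2 = -1.
v=31: a=31^6·(≡27), b=31^9·(≡25) mod 31; (27|31)=-1, (25|31)=+1; (−1)^{6·9·15}·(-1)^9·(+1)^6 = -1.
v=13: a=13^2·(≡5), b=13^2·(≡4) mod 13; (5|13)=-1, (4|13)=+1; (−1)^{2·2·6}·(-1)^2·(+1)^2 = +1.
v=3: a=3^1·(≡2), b=3^-2·(≡2) mod 3; (2|3)=-1, (2|3)=-1; (−1)^{1·-2·1}·(-1)^-2·(-1)^1 = -1.
v=17: a=17^2·(≡13), b=17^2·(≡16) mod 17; (13|17)=+1, (16|17)=+1; (−1)^{2·2·8}·(+1)^2·(+1)^2 = +1.
v=7: a=7^4·(≡2), b=7^6·(≡1) mod 7; (2|7)=+1, (1|7)=+1; (−1)^{4·6·3}·(+1)^6·(+1)^4 = +1.
v=∞: 15 > 0 and -1426 < 0  ⇒  (a,b)_∞ = +1.
v=2: v_2(a)=0, v_2(b)=3; units ≡ 7, 7 (mod 8); ε·ε+αω+βω = 1·1+0·0+3·0 ≡ 1  ⇒  (a,b)_2 = -1.
v=5: a=5^-1·(≡2), b=5^0·(≡4) mod 5; (2|5)=-1, (4|5)=+1; (−1)^{-1·0·2}·(-1)^0·(+1)^-1 = +1.
|Ram(15, -1426)| = 4, even; anisotropic at {2, 3, 23, 31}.

[2, 3, 23, 31]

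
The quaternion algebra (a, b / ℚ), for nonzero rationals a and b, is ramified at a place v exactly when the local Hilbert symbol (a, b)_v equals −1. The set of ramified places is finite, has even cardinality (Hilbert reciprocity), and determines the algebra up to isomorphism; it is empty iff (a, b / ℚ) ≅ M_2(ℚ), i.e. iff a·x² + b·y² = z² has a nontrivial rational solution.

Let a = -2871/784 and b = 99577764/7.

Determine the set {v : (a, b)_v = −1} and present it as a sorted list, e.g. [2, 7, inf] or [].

[7, 11, 13, 29]

(a, b) ≡ (-319, 23023) mod (ℚ^×)²; places V = {2, 3, 7, 11, 13, 23, 29, ∞}.
(a,b)_23: α=0, u≡2; β=1, v≡9 (mod 23); (2|23)=+1, (9|23)=+1; sign (−1)^0·+1^1·+1^0 = +1.
(a,b)_29: α=1, u≡17; β=2, v≡12 (mod 29); (17|29)=-1, (12|29)=-1; sign (−1)^0·-1^2·-1^1 = -1.
(a,b)_11: α=1, u≡1; β=1, v≡9 (mod 11); (1|11)=+1, (9|11)=+1; sign (−1)^1·+1^1·+1^1 = -1.
(a,b)_∞: sgn(-319)=−, sgn(23023)=+, so +1.
(a,b)_13: α=0, u≡7; β=1, v≡1 (mod 13); (7|13)=-1, (1|13)=+1; sign (−1)^0·-1^1·+1^0 = -1.
(a,b)_7: α=-2, u≡3; β=-1, v≡6 (mod 7); (3|7)=-1, (6|7)=-1; sign (−1)^0·-1^-1·-1^-2 = -1.
(a,b)_2: α=-4, β=2; u≡1, v≡7 (mod 8); ε(u)ε(v)=0·1, αω(v)=-4·0, βω(u)=2·0; sum ≡ 0  ⇒  +1.
(a,b)_3: α=2, u≡2; β=2, v≡1 (mod 3); (2|3)=-1, (1|3)=+1; sign (−1)^0·-1^2·+1^2 = +1.
(-319, 23023 / ℚ) ramifies at {7, 11, 13, 29}: a division algebra.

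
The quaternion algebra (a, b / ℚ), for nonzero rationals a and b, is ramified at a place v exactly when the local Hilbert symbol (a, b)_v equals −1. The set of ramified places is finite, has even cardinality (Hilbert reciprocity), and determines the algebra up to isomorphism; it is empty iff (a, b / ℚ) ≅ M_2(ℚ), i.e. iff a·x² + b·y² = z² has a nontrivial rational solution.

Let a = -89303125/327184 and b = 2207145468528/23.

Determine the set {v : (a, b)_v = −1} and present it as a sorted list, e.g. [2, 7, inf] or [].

[13, 23]

Mod squares: a ≡ -85, b ≡ 3289. Check v ∈ {∞, 2, 3, 5, 7, 11, 13, 17, 23, 29, 41}.
v=5: a=5^5·(≡2), b=5^0·(≡1) mod 5; (2|5)=-1, (1|5)=+1; (−1)^{5·0·2}·(-1)^0·(+1)^5 = +1.
v=∞: -85 < 0 and 3289 > 0  ⇒  (a,b)_∞ = +1.
v=23: a=23^0·(≡19), b=23^-1·(≡17) mod 23; (19|23)=-1, (17|23)=-1; (−1)^{0·-1·11}·(-1)^-1·(-1)^0 = -1.
v=3: a=3^0·(≡2), b=3^4·(≡1) mod 3; (2|3)=-1, (1|3)=+1; (−1)^{0·4·1}·(-1)^4·(+1)^0 = +1.
v=29: a=29^0·(≡14), b=29^2·(≡2) mod 29; (14|29)=-1, (2|29)=-1; (−1)^{0·2·14}·(-1)^2·(-1)^0 = +1.
v=2: v_2(a)=-4, v_2(b)=4; units ≡ 3, 1 (mod 8); ε·ε+αω+βω = 1·0+-4·0+4·1 ≡ 0  ⇒  (a,b)_2 = +1.
v=17: a=17^1·(≡14), b=17^2·(≡16) mod 17; (14|17)=-1, (16|17)=+1; (−1)^{1·2·8}·(-1)^2·(+1)^1 = +1.
v=11: a=11^-2·(≡5), b=11^1·(≡8) mod 11; (5|11)=+1, (8|11)=-1; (−1)^{-2·1·5}·(+1)^1·(-1)^-2 = +1.
v=41: a=41^2·(≡13), b=41^0·(≡1) mod 41; (13|41)=-1, (1|41)=+1; (−1)^{2·0·20}·(-1)^0·(+1)^2 = +1.
v=7: a=7^0·(≡3), b=7^2·(≡3) mod 7; (3|7)=-1, (3|7)=-1; (−1)^{0·2·3}·(-1)^2·(-1)^0 = +1.
v=13: a=13^-2·(≡2), b=13^1·(≡8) mod 13; (2|13)=-1, (8|13)=-1; (−1)^{-2·1·6}·(-1)^1·(-1)^-2 = -1.
(-85, 3289 / ℚ) ramifies at {13, 23}: a division algebra.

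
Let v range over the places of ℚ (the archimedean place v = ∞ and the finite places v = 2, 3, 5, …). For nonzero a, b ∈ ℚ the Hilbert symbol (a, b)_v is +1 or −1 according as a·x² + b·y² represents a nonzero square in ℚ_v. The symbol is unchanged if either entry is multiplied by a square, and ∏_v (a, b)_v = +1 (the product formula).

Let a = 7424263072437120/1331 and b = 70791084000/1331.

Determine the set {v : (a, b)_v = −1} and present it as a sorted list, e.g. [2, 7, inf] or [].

[3, 5, 11, 13]

Mod squares: a ≡ 330, b ≡ 10010. Check v ∈ {∞, 2, 3, 5, 7, 11, 13}.
v=∞: 330 > 0 and 10010 > 0  ⇒  (a,b)_∞ = +1.
v=11: a=11^-3·(≡8), b=11^-3·(≡10) mod 11; (8|11)=-1, (10|11)=-1; (−1)^{-3·-3·5}·(-1)^-3·(-1)^-3 = -1.
v=2: v_2(a)=7, v_2(b)=5; units ≡ 5, 5 (mod 8); ε·ε+αω+βω = 0·0+7·1+5·1 ≡ 0  ⇒  (a,b)_2 = +1.
v=5: a=5^1·(≡4), b=5^3·(≡2) mod 5; (4|5)=+1, (2|5)=-1; (−1)^{1·3·2}·(+1)^3·(-1)^1 = -1.
v=13: a=13^2·(≡6), b=13^1·(≡10) mod 13; (6|13)=-1, (10|13)=+1; (−1)^{2·1·6}·(-1)^1·(+1)^2 = -1.
v=7: a=7^10·(≡1), b=7^5·(≡2) mod 7; (1|7)=+1, (2|7)=+1; (−1)^{10·5·3}·(+1)^5·(+1)^10 = +1.
v=3: a=3^5·(≡2), b=3^4·(≡2) mod 3; (2|3)=-1, (2|3)=-1; (−1)^{5·4·1}·(-1)^4·(-1)^5 = -1.
(330, 10010 / ℚ) ramifies at {3, 5, 11, 13}: a division algebra.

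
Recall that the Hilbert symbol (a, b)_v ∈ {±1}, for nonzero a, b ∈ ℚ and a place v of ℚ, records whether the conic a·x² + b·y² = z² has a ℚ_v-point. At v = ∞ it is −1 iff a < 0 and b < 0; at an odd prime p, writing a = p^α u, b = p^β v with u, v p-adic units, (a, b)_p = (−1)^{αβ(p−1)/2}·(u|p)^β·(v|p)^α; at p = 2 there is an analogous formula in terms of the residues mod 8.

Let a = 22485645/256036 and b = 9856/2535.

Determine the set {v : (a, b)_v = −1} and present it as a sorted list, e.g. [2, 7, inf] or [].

Mod squares: a ≡ 8645, b ≡ 2310. Check v ∈ {∞, 2, 3, 5, 7, 11, 13, 17, 19, 23}.
v=2: v_2(a)=-2, v_2(b)=7; units ≡ 5, 3 (mod 8); ε·ε+αω+βω = 0·1+-2·1+7·1 ≡ 1  ⇒  (a,b)_2 = -1.
v=17: a=17^2·(≡4), b=17^0·(≡15) mod 17; (4|17)=+1, (15|17)=+1; (−1)^{2·0·8}·(+1)^0·(+1)^2 = +1.
v=∞: 8645 > 0 and 2310 > 0  ⇒  (a,b)_∞ = +1.
v=5: a=5^1·(≡4), b=5^-1·(≡3) mod 5; (4|5)=+1, (3|5)=-1; (−1)^{1·-1·2}·(+1)^-1·(-1)^1 = -1.
v=23: a=23^-2·(≡17), b=23^0·(≡7) mod 23; (17|23)=-1, (7|23)=-1; (−1)^{-2·0·11}·(-1)^0·(-1)^-2 = +1.
v=19: a=19^1·(≡14), b=19^0·(≡16) mod 19; (14|19)=-1, (16|19)=+1; (−1)^{1·0·9}·(-1)^0·(+1)^1 = +1.
v=13: a=13^1·(≡2), b=13^-2·(≡1) mod 13; (2|13)=-1, (1|13)=+1; (−1)^{1·-2·6}·(-1)^-2·(+1)^1 = +1.
v=7: a=7^1·(≡3), b=7^1·(≡1) mod 7; (3|7)=-1, (1|7)=+1; (−1)^{1·1·3}·(-1)^1·(+1)^1 = +1.
v=3: a=3^2·(≡2), b=3^-1·(≡2) mod 3; (2|3)=-1, (2|3)=-1; (−1)^{2·-1·1}·(-1)^-1·(-1)^2 = -1.
v=11: a=11^-2·(≡7), b=11^1·(≡1) mod 11; (7|11)=-1, (1|11)=+1; (−1)^{-2·1·5}·(-1)^1·(+1)^-2 = -1.
|Ram(8645, 2310)| = 4, even; anisotropic at {2, 3, 5, 11}.

[2, 3, 5, 11]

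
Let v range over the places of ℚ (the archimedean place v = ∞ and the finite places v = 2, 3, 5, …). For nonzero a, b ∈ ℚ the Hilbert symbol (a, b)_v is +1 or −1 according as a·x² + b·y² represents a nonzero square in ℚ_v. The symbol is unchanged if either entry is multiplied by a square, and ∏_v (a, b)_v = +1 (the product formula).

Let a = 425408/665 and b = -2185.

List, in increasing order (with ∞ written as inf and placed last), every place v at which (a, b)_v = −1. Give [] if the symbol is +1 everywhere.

[2, 5, 7, 23]

(a, b) ≡ (15295, -2185) mod (ℚ^×)²; places V = {2, 5, 7, 17, 19, 23, ∞}.
(a,b)_2: α=6, β=0; u≡7, v≡7 (mod 8); ε(u)ε(v)=1·1, αω(v)=6·0, βω(u)=0·0; sum ≡ 1  ⇒  -1.
(a,b)_17: α=2, u≡5; β=0, v≡8 (mod 17); (5|17)=-1, (8|17)=+1; sign (−1)^0·-1^0·+1^2 = +1.
(a,b)_23: α=1, u≡21; β=1, v≡20 (mod 23); (21|23)=-1, (20|23)=-1; sign (−1)^1·-1^1·-1^1 = -1.
(a,b)_7: α=-1, u≡1; β=0, v≡6 (mod 7); (1|7)=+1, (6|7)=-1; sign (−1)^0·+1^0·-1^-1 = -1.
(a,b)_∞: sgn(15295)=+, sgn(-2185)=−, so +1.
(a,b)_19: α=-1, u≡7; β=1, v≡18 (mod 19); (7|19)=+1, (18|19)=-1; sign (−1)^1·+1^1·-1^-1 = +1.
(a,b)_5: α=-1, u≡1; β=1, v≡3 (mod 5); (1|5)=+1, (3|5)=-1; sign (−1)^0·+1^1·-1^-1 = -1.
Ram(15295, -2185) = {2, 5, 7, 23}; no ℚ_2-point on the conic.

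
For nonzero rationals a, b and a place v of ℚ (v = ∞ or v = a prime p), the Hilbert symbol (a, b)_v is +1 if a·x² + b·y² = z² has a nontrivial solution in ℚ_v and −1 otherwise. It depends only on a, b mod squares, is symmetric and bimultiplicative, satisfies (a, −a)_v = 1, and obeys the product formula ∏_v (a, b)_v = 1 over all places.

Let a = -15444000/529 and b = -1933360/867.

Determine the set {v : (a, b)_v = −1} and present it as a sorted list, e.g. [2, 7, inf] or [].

(a, b) ≡ (-4290, -2145) mod (ℚ^×)²; places V = {2, 3, 5, 11, 13, 17, 23, ∞}.
(a,b)_3: α=3, u≡1; β=-1, v≡2 (mod 3); (1|3)=+1, (2|3)=-1; sign (−1)^1·+1^-1·-1^3 = +1.
(a,b)_2: α=5, β=4; u≡7, v≡7 (mod 8); ε(u)ε(v)=1·1, αω(v)=5·0, βω(u)=4·0; sum ≡ 1  ⇒  -1.
(a,b)_13: α=1, u≡2; β=3, v≡12 (mod 13); (2|13)=-1, (12|13)=+1; sign (−1)^0·-1^3·+1^1 = -1.
(a,b)_11: α=1, u≡7; β=1, v≡1 (mod 11); (7|11)=-1, (1|11)=+1; sign (−1)^1·-1^1·+1^1 = +1.
(a,b)_5: α=3, u≡2; β=1, v≡4 (mod 5); (2|5)=-1, (4|5)=+1; sign (−1)^0·-1^1·+1^3 = -1.
(a,b)_∞: sgn(-4290)=−, sgn(-2145)=−, so -1.
(a,b)_23: α=-2, u≡17; β=0, v≡7 (mod 23); (17|23)=-1, (7|23)=-1; sign (−1)^0·-1^0·-1^-2 = +1.
(a,b)_17: α=0, u≡12; β=-2, v≡11 (mod 17); (12|17)=-1, (11|17)=-1; sign (−1)^0·-1^-2·-1^0 = +1.
|Ram(-4290, -2145)| = 4, even; anisotropic at {2, 5, 13, ∞}.

[2, 5, 13, inf]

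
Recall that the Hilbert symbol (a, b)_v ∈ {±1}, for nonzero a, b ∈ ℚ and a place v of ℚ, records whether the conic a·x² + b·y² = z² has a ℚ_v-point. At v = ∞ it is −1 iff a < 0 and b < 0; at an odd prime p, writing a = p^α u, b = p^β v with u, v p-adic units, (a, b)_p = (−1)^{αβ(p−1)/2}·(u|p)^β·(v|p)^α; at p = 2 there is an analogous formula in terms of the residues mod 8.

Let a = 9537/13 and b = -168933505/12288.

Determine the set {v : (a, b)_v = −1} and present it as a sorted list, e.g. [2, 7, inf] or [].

Mod squares: a ≡ 429, b ≡ -3315. Check v ∈ {∞, 2, 3, 5, 11, 13, 17, 23}.
v=3: a=3^1·(≡2), b=3^-1·(≡2) mod 3; (2|3)=-1, (2|3)=-1; (−1)^{1·-1·1}·(-1)^-1·(-1)^1 = -1.
v=5: a=5^0·(≡4), b=5^1·(≡3) mod 5; (4|5)=+1, (3|5)=-1; (−1)^{0·1·2}·(+1)^1·(-1)^0 = +1.
v=2: v_2(a)=0, v_2(b)=-12; units ≡ 5, 5 (mod 8); ε·ε+αω+βω = 0·0+0·1+-12·1 ≡ 0  ⇒  (a,b)_2 = +1.
v=13: a=13^-1·(≡8), b=13^1·(≡2) mod 13; (8|13)=-1, (2|13)=-1; (−1)^{-1·1·6}·(-1)^1·(-1)^-1 = +1.
v=17: a=17^2·(≡13), b=17^3·(≡15) mod 17; (13|17)=+1, (15|17)=+1; (−1)^{2·3·8}·(+1)^3·(+1)^2 = +1.
v=11: a=11^1·(≡10), b=11^0·(≡7) mod 11; (10|11)=-1, (7|11)=-1; (−1)^{1·0·5}·(-1)^0·(-1)^1 = -1.
v=∞: 429 > 0 and -3315 < 0  ⇒  (a,b)_∞ = +1.
v=23: a=23^0·(≡10), b=23^2·(≡17) mod 23; (10|23)=-1, (17|23)=-1; (−1)^{0·2·11}·(-1)^2·(-1)^0 = +1.
(429, -3315 / ℚ) ramifies at {3, 11}: a division algebra.

[3, 11]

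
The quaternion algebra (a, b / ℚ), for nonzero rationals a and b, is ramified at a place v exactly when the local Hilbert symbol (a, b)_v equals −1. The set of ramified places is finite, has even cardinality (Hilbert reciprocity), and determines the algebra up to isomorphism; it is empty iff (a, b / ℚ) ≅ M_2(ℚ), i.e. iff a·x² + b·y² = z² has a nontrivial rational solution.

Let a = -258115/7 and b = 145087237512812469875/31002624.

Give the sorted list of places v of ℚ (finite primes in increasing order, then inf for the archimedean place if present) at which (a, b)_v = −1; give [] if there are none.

Mod squares: a ≡ -5005, b ≡ 3380195. Check v ∈ {∞, 2, 3, 5, 7, 11, 13, 17, 19, 23, 29}.
v=5: a=5^1·(≡1), b=5^3·(≡1) mod 5; (1|5)=+1, (1|5)=+1; (−1)^{1·3·2}·(+1)^3·(+1)^1 = +1.
v=29: a=29^0·(≡2), b=29^-2·(≡28) mod 29; (2|29)=-1, (28|29)=+1; (−1)^{0·-2·14}·(-1)^-2·(+1)^0 = +1.
v=∞: -5005 < 0 and 3380195 > 0  ⇒  (a,b)_∞ = +1.
v=19: a=19^2·(≡1), b=19^1·(≡15) mod 19; (1|19)=+1, (15|19)=-1; (−1)^{2·1·9}·(+1)^1·(-1)^2 = +1.
v=17: a=17^0·(≡14), b=17^3·(≡11) mod 17; (14|17)=-1, (11|17)=-1; (−1)^{0·3·8}·(-1)^3·(-1)^0 = -1.
v=11: a=11^1·(≡6), b=11^4·(≡3) mod 11; (6|11)=-1, (3|11)=+1; (−1)^{1·4·5}·(-1)^4·(+1)^1 = +1.
v=3: a=3^0·(≡2), b=3^-2·(≡2) mod 3; (2|3)=-1, (2|3)=-1; (−1)^{0·-2·1}·(-1)^-2·(-1)^0 = +1.
v=7: a=7^-1·(≡3), b=7^5·(≡1) mod 7; (3|7)=-1, (1|7)=+1; (−1)^{-1·5·3}·(-1)^5·(+1)^-1 = +1.
v=13: a=13^1·(≡5), b=13^3·(≡11) mod 13; (5|13)=-1, (11|13)=-1; (−1)^{1·3·6}·(-1)^3·(-1)^1 = +1.
v=23: a=23^0·(≡2), b=23^1·(≡9) mod 23; (2|23)=+1, (9|23)=+1; (−1)^{0·1·11}·(+1)^1·(+1)^0 = +1.
v=2: v_2(a)=0, v_2(b)=-12; units ≡ 3, 3 (mod 8); ε·ε+αω+βω = 1·1+0·1+-12·1 ≡ 1  ⇒  (a,b)_2 = -1.
|Ram(-5005, 3380195)| = 2, even; anisotropic at {2, 17}.

[2, 17]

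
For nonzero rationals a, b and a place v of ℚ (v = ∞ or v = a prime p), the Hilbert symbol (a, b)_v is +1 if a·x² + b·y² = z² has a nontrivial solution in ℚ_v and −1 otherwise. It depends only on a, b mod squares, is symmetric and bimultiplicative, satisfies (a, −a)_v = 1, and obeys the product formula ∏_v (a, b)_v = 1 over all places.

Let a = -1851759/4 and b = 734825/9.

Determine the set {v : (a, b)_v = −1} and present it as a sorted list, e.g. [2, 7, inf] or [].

[13, 17]

(a, b) ≡ (-4199, 29393) mod (ℚ^×)²; places V = {2, 3, 5, 7, 13, 17, 19, ∞}.
(a,b)_∞: sgn(-4199)=−, sgn(29393)=+, so +1.
(a,b)_13: α=1, u≡6; β=1, v≡3 (mod 13); (6|13)=-1, (3|13)=+1; sign (−1)^0·-1^1·+1^1 = -1.
(a,b)_17: α=1, u≡15; β=1, v≡5 (mod 17); (15|17)=+1, (5|17)=-1; sign (−1)^0·+1^1·-1^1 = -1.
(a,b)_3: α=2, u≡1; β=-2, v≡2 (mod 3); (1|3)=+1, (2|3)=-1; sign (−1)^0·+1^-2·-1^2 = +1.
(a,b)_7: α=2, u≡4; β=1, v≡5 (mod 7); (4|7)=+1, (5|7)=-1; sign (−1)^0·+1^1·-1^2 = +1.
(a,b)_2: α=-2, β=0; u≡1, v≡1 (mod 8); ε(u)ε(v)=0·0, αω(v)=-2·0, βω(u)=0·0; sum ≡ 0  ⇒  +1.
(a,b)_19: α=1, u≡7; β=1, v≡18 (mod 19); (7|19)=+1, (18|19)=-1; sign (−1)^1·+1^1·-1^1 = +1.
(a,b)_5: α=0, u≡4; β=2, v≡2 (mod 5); (4|5)=+1, (2|5)=-1; sign (−1)^0·+1^2·-1^0 = +1.
|Ram(-4199, 29393)| = 2, even; anisotropic at {13, 17}.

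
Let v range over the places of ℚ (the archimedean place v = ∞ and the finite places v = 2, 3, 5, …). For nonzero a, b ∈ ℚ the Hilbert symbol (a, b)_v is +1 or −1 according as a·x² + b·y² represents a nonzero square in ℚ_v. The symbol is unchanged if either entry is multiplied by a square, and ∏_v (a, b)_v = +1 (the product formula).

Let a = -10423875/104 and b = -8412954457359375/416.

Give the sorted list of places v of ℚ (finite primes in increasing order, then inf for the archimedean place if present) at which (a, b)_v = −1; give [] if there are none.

[2, 11, 13, inf]

(a, b) ≡ (-30030, -6006) mod (ℚ^×)²; places V = {2, 3, 5, 7, 11, 13, 19, ∞}.
(a,b)_∞: sgn(-30030)=−, sgn(-6006)=−, so -1.
(a,b)_11: α=1, u≡5; β=5, v≡5 (mod 11); (5|11)=+1, (5|11)=+1; sign (−1)^1·+1^5·+1^1 = -1.
(a,b)_2: α=-3, β=-5; u≡1, v≡5 (mod 8); ε(u)ε(v)=0·0, αω(v)=-3·1, βω(u)=-5·0; sum ≡ 1  ⇒  -1.
(a,b)_7: α=1, u≡1; β=3, v≡5 (mod 7); (1|7)=+1, (5|7)=-1; sign (−1)^1·+1^3·-1^1 = +1.
(a,b)_19: α=2, u≡9; β=2, v≡6 (mod 19); (9|19)=+1, (6|19)=+1; sign (−1)^0·+1^2·+1^2 = +1.
(a,b)_5: α=3, u≡1; β=6, v≡4 (mod 5); (1|5)=+1, (4|5)=+1; sign (−1)^0·+1^6·+1^3 = +1.
(a,b)_13: α=-1, u≡4; β=-1, v≡2 (mod 13); (4|13)=+1, (2|13)=-1; sign (−1)^0·+1^-1·-1^-1 = -1.
(a,b)_3: α=1, u≡1; β=3, v≡2 (mod 3); (1|3)=+1, (2|3)=-1; sign (−1)^1·+1^3·-1^1 = +1.
Ram(-30030, -6006) = {2, 11, 13, ∞}; no ℚ_2-point on the conic.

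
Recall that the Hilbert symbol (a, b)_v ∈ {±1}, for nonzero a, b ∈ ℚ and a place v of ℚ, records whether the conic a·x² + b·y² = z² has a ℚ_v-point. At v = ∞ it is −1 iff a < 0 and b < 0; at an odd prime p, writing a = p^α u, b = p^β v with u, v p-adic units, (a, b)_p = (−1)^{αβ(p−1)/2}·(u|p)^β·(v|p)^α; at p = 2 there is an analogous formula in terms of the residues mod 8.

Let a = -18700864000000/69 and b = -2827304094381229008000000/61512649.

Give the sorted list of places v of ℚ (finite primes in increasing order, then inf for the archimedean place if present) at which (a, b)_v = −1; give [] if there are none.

(a, b) ≡ (-119301, -13) mod (ℚ^×)²; places V = {2, 3, 5, 7, 11, 13, 19, 23, 31, ∞}.
(a,b)_19: α=1, u≡12; β=4, v≡5 (mod 19); (12|19)=-1, (5|19)=+1; sign (−1)^0·-1^4·+1^1 = +1.
(a,b)_11: α=0, u≡9; β=-2, v≡1 (mod 11); (9|11)=+1, (1|11)=+1; sign (−1)^0·+1^-2·+1^0 = +1.
(a,b)_∞: sgn(-119301)=−, sgn(-13)=−, so -1.
(a,b)_31: α=0, u≡25; β=-2, v≡9 (mod 31); (25|31)=+1, (9|31)=+1; sign (−1)^0·+1^-2·+1^0 = +1.
(a,b)_3: α=-1, u≡1; β=2, v≡2 (mod 3); (1|3)=+1, (2|3)=-1; sign (−1)^0·+1^2·-1^-1 = -1.
(a,b)_7: α=1, u≡2; β=4, v≡4 (mod 7); (2|7)=+1, (4|7)=+1; sign (−1)^0·+1^4·+1^1 = +1.
(a,b)_23: α=-1, u≡21; β=-2, v≡11 (mod 23); (21|23)=-1, (11|23)=-1; sign (−1)^0·-1^-2·-1^-1 = -1.
(a,b)_2: α=12, β=10; u≡3, v≡3 (mod 8); ε(u)ε(v)=1·1, αω(v)=12·1, βω(u)=10·1; sum ≡ 1  ⇒  -1.
(a,b)_5: α=6, u≡1; β=6, v≡2 (mod 5); (1|5)=+1, (2|5)=-1; sign (−1)^0·+1^6·-1^6 = +1.
(a,b)_13: α=3, u≡4; β=7, v≡12 (mod 13); (4|13)=+1, (12|13)=+1; sign (−1)^0·+1^7·+1^3 = +1.
Ram(-119301, -13) = {2, 3, 23, ∞}; no ℚ_2-point on the conic.

[2, 3, 23, inf]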